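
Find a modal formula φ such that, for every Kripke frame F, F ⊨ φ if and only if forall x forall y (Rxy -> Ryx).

The condition is symmetry. The B schema q → □◇q defines it.
Suppose q→□◇q is valid. Take Rxy and set V(q)={x}. Then q at x, so □◇q at x, so ◇q at y, so some z with Ryz has q; z=x, i.e. Ryx.

q → □◇q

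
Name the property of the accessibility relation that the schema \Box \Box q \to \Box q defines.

Density

Suppose □□q→□q is valid. Take Rxy and set V(q)={w : xR²w}. Then □□q at x, so □q at x, so q at y, i.e. ∃z(Rxz∧Rzy).
The converse is a direct semantic check.
Frame condition: \forall x \forall y (Rxy \to \exists z (Rxz \wedge Rzy)).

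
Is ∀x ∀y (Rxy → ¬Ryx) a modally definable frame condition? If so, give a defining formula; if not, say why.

Not modally definable

Modal frame validity is preserved under surjective bounded morphisms.
The 4-cycle (worlds w0,w1,w2,w3 with w0→w1→w2→w3→w0) is asymmetric. Mapping every world to a single reflexive point • is a surjective bounded morphism, and the reflexive point is not asymmetric (R•• but asymmetry requires ¬R••).
Hence asymmetry is not modally definable.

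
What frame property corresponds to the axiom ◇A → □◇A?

Suppose ◇A→□◇A is valid. Take Rxy, Rxz and set V(A)={y}. Then ◇A at x, so □◇A at x, so ◇A at z, so some w with Rzw has A; w=y, i.e. Rzy. By symmetry of the argument, Ryz.

The Euclidean property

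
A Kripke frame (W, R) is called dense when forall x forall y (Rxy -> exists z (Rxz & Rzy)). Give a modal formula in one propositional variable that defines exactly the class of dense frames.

□□s → □s

A defining formula is □□s → □s (the C4 axiom).
Suppose □□s→□s is valid. Take Rxy and set V(s)={w : xR²w}. Then □□s at x, so □s at x, so s at y, i.e. ∃z(Rxz∧Rzy).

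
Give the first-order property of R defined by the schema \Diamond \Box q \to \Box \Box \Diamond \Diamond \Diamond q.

\forall x \forall y \forall z ((xRy \wedge x R^2 z) \to \exists w (yRw \wedge z R^3 w))

This is a Sahlqvist (Geach-type) schema ◇^1□^1q → □^2◇^3q.
Minimal-valuation argument: fix x; take any y with xR^1y and any z with xR^2z. Set V(q) to the set of worlds R-reachable from y in exactly 1 step. Then □^1q holds at y, so the antecedent holds at x; validity forces ◇^3q at z, giving a w with zR^3w and yR^1w.
First-order correspondent: \forall x \forall y \forall z ((xRy \wedge x R^2 z) \to \exists w (yRw \wedge z R^3 w)).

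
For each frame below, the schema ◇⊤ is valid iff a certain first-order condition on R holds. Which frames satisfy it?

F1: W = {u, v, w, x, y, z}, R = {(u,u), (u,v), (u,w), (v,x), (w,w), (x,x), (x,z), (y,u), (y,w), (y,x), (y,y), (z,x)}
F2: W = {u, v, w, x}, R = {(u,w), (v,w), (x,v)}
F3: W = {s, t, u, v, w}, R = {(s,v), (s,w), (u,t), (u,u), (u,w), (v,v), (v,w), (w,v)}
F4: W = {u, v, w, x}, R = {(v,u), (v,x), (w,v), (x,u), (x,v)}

F1

The schema corresponds to seriality: ∀x ∃y Rxy.
F1: ✓.
F2: fails — world w has no successor.
F3: fails — world t has no successor.
F4: fails — world u has no successor.
Valid on: F1.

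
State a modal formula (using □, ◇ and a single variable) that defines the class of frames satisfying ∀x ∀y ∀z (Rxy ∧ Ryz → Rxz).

□s → □□s

This is transitivity; the standard corresponding axiom is 4: □s → □□s.
Suppose □s→□□s is valid. Take Rxy, Ryz and set V(s)={w : Rxw}. Then □s at x, so □□s at x, so □s at y, so s at z, i.e. Rxz.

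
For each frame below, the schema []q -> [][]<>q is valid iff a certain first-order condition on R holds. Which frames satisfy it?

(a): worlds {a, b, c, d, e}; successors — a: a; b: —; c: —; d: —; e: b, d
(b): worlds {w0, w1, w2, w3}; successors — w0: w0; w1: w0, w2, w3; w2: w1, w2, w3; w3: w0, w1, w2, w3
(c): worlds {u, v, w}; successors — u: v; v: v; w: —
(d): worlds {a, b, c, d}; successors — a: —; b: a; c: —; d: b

Frame correspondent (Sahlqvist): forall x forall z (x R^2 z -> exists w (xRw & zRw)) — i.e. a generalized confluence (Geach) condition.
(a): condition met.
(b): fails — w2R²w0 but no w with w2Rw and w0Rw.
(c): condition met.
(d): fails — dR²a but no w with dRw and aRw.

(a), (c)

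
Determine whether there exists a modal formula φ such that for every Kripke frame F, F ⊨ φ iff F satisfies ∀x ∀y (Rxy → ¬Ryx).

If a class were modally definable it would be closed under surjective bounded morphisms (Goldblatt–Thomason).
The 5-cycle (worlds a,b,c,d,e with a→b→c→d→e→a) is asymmetric. Mapping every world to a single reflexive point • is a surjective bounded morphism, and the reflexive point is not asymmetric (R•• but asymmetry requires ¬R••).
So no modal formula (or set of formulas) defines exactly the asymmetric frames.

No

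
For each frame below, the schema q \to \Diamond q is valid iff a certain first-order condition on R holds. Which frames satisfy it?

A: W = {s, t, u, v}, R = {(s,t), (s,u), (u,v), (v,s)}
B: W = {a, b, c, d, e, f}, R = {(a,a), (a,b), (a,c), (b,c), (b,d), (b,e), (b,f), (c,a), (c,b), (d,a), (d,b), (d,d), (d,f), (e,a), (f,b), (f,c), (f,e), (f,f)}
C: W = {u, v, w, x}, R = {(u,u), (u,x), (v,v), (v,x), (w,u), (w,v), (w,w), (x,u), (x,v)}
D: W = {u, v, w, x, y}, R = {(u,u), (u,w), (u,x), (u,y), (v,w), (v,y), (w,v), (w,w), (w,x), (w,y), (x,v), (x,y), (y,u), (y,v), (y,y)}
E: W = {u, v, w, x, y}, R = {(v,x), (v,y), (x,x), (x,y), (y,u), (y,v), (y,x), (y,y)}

The schema corresponds to reflexivity: \forall x Rxx.
A: fails — world s does not see itself.
B: fails — world b does not see itself.
C: fails — world x does not see itself.
D: fails — world v does not see itself.
E: fails — world u does not see itself.

none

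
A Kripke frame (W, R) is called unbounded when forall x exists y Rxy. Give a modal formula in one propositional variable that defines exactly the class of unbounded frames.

A defining formula is □r → ◇r (the D axiom).
Suppose □r→◇r is valid. At any x set V(r)=W. Then □r at x, so ◇r at x, so x has a successor.

□r → ◇r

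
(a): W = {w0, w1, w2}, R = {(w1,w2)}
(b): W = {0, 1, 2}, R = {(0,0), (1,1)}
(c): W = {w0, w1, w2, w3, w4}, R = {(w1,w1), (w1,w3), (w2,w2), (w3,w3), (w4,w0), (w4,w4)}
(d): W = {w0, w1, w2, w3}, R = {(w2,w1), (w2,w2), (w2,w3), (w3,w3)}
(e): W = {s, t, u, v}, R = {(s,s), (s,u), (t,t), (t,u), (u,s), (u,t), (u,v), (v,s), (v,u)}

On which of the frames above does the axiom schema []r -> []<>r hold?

(b), (e)

This is the axiom for a generalized confluence (Geach) condition; its first-order frame correspondent is forall x forall z (xRz -> exists w (xRw & zRw)).
(a): fails — w1Rw2 but no w with w1Rw and w2Rw.
(b): holds.
(c): fails — w4Rw0 but no w with w4Rw and w0Rw.
(d): fails — w2Rw1 but no w with w2Rw and w1Rw.
(e): holds.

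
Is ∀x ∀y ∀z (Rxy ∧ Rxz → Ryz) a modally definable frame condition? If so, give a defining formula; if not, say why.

The condition is the Euclidean property. A defining modal formula is ◇r → □◇r.

Yes — defined by ◇r → □◇r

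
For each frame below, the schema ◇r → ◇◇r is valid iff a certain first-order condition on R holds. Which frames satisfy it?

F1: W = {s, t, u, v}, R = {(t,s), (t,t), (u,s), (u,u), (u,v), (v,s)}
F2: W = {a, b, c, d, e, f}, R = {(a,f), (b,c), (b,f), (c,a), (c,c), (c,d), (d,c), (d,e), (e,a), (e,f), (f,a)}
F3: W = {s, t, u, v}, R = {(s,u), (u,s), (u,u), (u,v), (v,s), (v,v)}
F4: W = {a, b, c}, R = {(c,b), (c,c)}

F3, F4

Frame correspondent (Sahlqvist): ∀x ∀y (xRy → ∃w (y = w ∧ xR²w)) — i.e. a generalized confluence (Geach) condition.
F1: fails — vRs but no w with s=w and vR²w.
F2: fails — aRf but no w with f=w and aR²w.
F3: condition met.
F4: condition met.
Valid on: F3, F4.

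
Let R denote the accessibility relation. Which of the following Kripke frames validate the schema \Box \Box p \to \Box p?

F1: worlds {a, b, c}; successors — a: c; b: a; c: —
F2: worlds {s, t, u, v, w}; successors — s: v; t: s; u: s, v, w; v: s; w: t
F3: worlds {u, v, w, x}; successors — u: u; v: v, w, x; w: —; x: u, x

This is the axiom for density; its first-order frame correspondent is \forall x \forall y (Rxy \to \exists z (Rxz \wedge Rzy)).
F1: fails — Rac but no z with Raz and Rzc.
F2: fails — Rwt but no z with Rwz and Rzt.
F3: holds.
Valid on: F3.

F3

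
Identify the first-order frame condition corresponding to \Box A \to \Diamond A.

Suppose □A→◇A is valid. At any x set V(A)=W. Then □A at x, so ◇A at x, so x has a successor.
The converse is a direct semantic check.
So the correspondent is seriality.

seriality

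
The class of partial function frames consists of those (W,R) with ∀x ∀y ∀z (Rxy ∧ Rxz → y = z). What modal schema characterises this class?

◇p → □p

The condition is partial functionality. The CD schema ◇p → □p defines it.
Suppose ◇p→□p is valid. Take Rxy, Rxz and set V(p)={y}. Then ◇p at x, so □p at x, so p at z, i.e. z=y.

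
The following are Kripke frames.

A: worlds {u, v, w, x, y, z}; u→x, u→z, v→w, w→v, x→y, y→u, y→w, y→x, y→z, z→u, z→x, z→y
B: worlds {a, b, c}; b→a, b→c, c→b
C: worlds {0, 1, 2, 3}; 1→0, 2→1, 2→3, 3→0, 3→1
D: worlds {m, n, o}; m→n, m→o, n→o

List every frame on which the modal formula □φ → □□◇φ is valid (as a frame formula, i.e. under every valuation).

This is the axiom for a generalized confluence (Geach) condition; its first-order frame correspondent is ∀x ∀z (xR²z → ∃w (xRw ∧ zRw)).
A: fails — uR²x but no t with uRt and xRt.
B: fails — cR²a but no w with cRw and aRw.
C: fails — 2R²0 but no w with 2Rw and 0Rw.
D: fails — mR²o but no w with mRw and oRw.

none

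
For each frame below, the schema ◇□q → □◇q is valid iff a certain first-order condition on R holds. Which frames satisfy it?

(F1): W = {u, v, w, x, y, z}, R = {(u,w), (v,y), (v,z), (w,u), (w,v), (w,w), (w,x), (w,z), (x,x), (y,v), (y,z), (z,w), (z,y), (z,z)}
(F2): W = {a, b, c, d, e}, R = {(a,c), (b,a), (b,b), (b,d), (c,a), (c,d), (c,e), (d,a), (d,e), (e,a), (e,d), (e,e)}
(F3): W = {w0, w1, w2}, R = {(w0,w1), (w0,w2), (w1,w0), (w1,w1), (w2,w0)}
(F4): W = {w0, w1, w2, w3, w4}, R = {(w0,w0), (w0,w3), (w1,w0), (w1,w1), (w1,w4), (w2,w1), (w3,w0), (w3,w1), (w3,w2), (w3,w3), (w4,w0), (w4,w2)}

This is the axiom for convergence; its first-order frame correspondent is ∀x ∀y ∀z (Rxy ∧ Rxz → ∃w (Ryw ∧ Rzw)).
(F1): fails — Rwu and Rwx but u and x have no common successor.
(F2): fails — Rbb and Rba but b and a have no common successor.
(F3): ✓.
(F4): fails — Rw3w0 and Rw3w2 but w0 and w2 have no common successor.
Valid on: (F3).

(F3)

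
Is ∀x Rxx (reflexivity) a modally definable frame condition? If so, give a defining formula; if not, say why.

Yes, by □p → p

The condition is reflexivity. A defining modal formula is □p → p.
Suppose □p→p is valid. At any x set V(p)={w : Rxw}. Then □p holds at x, so p holds at x, i.e. Rxx.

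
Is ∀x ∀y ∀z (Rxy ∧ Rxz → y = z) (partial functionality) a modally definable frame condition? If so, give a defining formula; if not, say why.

The condition is partial functionality. A defining modal formula is ◇r → □r.
Suppose ◇r→□r is valid. Take Rxy, Rxz and set V(r)={y}. Then ◇r at x, so □r at x, so r at z, i.e. z=y.

Yes — defined by ◇r → □r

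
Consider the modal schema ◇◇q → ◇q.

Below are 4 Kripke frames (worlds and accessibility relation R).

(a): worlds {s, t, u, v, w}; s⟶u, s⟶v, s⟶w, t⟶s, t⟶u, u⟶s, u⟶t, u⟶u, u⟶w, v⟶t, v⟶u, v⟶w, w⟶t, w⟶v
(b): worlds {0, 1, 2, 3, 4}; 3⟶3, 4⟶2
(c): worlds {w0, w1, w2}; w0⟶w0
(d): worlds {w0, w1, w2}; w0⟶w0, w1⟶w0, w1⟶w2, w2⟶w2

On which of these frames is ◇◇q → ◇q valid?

The schema corresponds to transitivity: ∀x ∀y ∀z (Rxy ∧ Ryz → Rxz).
(a): fails — Rwt and Rts but not Rws.
(b): holds.
(c): holds.
(d): holds.

(b), (c), (d)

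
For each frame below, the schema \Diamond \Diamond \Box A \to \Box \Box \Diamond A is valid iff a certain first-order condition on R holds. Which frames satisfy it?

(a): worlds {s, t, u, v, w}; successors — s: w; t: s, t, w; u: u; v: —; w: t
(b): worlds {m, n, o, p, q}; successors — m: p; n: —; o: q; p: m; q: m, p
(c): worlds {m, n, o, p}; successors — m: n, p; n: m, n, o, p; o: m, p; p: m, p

Frame correspondent (Sahlqvist): \forall x \forall y \forall z ((x R^2 y \wedge x R^2 z) \to \exists w (yRw \wedge zRw)) — i.e. a generalized confluence (Geach) condition.
(a): fails — tR²s, tR²w but no w* with sRw* and wRw*.
(b): fails — oR²m, oR²p but no w with mRw and pRw.
(c): condition met.

(c)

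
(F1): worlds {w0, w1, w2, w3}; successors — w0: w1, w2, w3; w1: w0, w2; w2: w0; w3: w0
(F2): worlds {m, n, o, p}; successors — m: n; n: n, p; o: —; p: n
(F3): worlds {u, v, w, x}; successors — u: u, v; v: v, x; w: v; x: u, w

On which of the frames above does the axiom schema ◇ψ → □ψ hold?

none

This is the axiom for partial functionality; its first-order frame correspondent is ∀x ∀y ∀z (Rxy ∧ Rxz → y = z).
(F1): fails — w0 sees both w1 and w2.
(F2): fails — n sees both n and p.
(F3): fails — u sees both u and v.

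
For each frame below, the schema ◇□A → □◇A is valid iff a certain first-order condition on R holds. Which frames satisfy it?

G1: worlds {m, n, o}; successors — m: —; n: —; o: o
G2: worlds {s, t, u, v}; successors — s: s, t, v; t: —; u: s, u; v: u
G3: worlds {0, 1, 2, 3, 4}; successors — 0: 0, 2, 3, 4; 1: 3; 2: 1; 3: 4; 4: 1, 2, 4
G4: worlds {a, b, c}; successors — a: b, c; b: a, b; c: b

G1, G4

The schema corresponds to convergence: ∀x ∀y ∀z (Rxy ∧ Rxz → ∃w (Ryw ∧ Rzw)).
G1: satisfies the condition.
G2: fails — Rsv and Rss but v and s have no common successor.
G3: fails — R00 and R02 but 0 and 2 have no common successor.
G4: satisfies the condition.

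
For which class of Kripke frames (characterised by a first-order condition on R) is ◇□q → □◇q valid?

Suppose ◇□q→□◇q is valid. Take Rxy, Rxz and set V(q)={w : Ryw}. Then □q at y so ◇□q at x, so □◇q at x, so ◇q at z, giving w with Rzw and Ryw.
Conversely, on a frame with convergence the schema holds at every world under every valuation.
Frame condition: ∀x ∀y ∀z (Rxy ∧ Rxz → ∃w (Ryw ∧ Rzw)).

Convergence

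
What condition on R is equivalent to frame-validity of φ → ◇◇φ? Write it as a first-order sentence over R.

∀x ∃w (x = w ∧ xR²w)

This is a Sahlqvist (Geach-type) schema ◇^0□^0φ → □^0◇^2φ.
First-order correspondent: ∀x ∃w (x = w ∧ xR²w).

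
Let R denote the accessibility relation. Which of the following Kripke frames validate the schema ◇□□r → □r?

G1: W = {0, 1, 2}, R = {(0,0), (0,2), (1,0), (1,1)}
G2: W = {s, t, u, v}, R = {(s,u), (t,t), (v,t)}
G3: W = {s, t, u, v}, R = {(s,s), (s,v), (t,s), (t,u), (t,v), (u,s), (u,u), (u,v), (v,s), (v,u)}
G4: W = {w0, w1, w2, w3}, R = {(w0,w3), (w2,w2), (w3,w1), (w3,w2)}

The schema corresponds to a generalized confluence (Geach) condition: ∀x ∀y ∀z ((xRy ∧ xRz) → ∃w (yR²w ∧ z = w)).
G1: fails — 0R2, 0R0 but no w with 2R²w and 0=w.
G2: fails — sRu, sRu but no w with uR²w and u=w.
G3: holds.
G4: fails — w0Rw3, w0Rw3 but no w with w3R²w and w3=w.

G3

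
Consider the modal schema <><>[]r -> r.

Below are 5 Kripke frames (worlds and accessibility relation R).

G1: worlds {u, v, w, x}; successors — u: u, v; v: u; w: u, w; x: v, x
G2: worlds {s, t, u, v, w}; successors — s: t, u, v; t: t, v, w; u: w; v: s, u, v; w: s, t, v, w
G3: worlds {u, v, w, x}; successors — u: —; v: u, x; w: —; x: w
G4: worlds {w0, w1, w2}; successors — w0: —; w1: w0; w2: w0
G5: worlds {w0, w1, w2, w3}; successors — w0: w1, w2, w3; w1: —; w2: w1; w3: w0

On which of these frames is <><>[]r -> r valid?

Frame correspondent (Sahlqvist): forall x forall y (x R^2 y -> exists w (yRw & x = w)) — i.e. a generalized confluence (Geach) condition.
G1: fails — vR²v but no t with vRt and v=t.
G2: fails — sR²s but no w* with sRw* and s=w*.
G3: fails — vR²w but no t with wRt and v=t.
G4: ✓.
G5: fails — w0R²w0 but no w with w0Rw and w0=w.

G4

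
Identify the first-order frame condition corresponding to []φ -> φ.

Suppose □φ→φ is valid. At any x set V(φ)={w : Rxw}. Then □φ holds at x, so φ holds at x, i.e. Rxx.

Reflexivity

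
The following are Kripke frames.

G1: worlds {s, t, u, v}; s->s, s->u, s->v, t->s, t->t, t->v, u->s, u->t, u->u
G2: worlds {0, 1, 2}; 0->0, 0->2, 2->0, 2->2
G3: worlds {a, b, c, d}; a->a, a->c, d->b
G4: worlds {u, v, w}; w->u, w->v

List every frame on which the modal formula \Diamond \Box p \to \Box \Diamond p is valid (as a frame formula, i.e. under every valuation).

G2

This is the axiom for convergence; its first-order frame correspondent is \forall x \forall y \forall z (Rxy \wedge Rxz \to \exists w (Ryw \wedge Rzw)).
G1: fails — Rsv and Rsv but v and v have no common successor.
G2: holds.
G3: fails — Raa and Rac but a and c have no common successor.
G4: fails — Rwu and Rwu but u and u have no common successor.
Valid on: G2.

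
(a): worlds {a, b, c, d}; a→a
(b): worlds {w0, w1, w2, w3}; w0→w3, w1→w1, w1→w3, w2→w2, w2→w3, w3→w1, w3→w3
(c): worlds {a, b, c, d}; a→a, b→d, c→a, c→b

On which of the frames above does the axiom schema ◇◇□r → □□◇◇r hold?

(a), (b)

This is the axiom for a generalized confluence (Geach) condition; its first-order frame correspondent is ∀x ∀y ∀z ((xR²y ∧ xR²z) → ∃w (yRw ∧ zR²w)).
(a): condition met.
(b): condition met.
(c): fails — cR²a, cR²d but no w with aRw and dR²w.
Valid on: (a), (b).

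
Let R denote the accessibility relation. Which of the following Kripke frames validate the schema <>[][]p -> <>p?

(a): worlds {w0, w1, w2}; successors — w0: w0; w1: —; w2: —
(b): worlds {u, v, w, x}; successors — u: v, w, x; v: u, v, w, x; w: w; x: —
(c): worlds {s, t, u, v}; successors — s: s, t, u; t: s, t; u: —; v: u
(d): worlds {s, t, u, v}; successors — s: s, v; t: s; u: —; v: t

(a)

The schema corresponds to a generalized confluence (Geach) condition: forall x forall y (xRy -> exists w (y R^2 w & xRw)).
(a): satisfies the condition.
(b): fails — uRx but no t with xR²t and uRt.
(c): fails — sRu but no w with uR²w and sRw.
(d): fails — vRt but no w with tR²w and vRw.
Valid on: (a).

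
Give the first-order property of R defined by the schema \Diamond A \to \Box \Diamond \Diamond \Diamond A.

\forall x \forall y \forall z ((xRy \wedge xRz) \to \exists w (y = w \wedge z R^3 w))

This is a Sahlqvist (Geach-type) schema ◇^1□^0A → □^1◇^3A.
Minimal-valuation argument: fix x; take any y with xR^1y and any z with xR^1z. Set V(A) to the set of worlds R-reachable from y in exactly 0 steps. Then □^0A holds at y, so the antecedent holds at x; validity forces ◇^3A at z, giving a w with zR^3w and yR^0w.
First-order correspondent: \forall x \forall y \forall z ((xRy \wedge xRz) \to \exists w (y = w \wedge z R^3 w)).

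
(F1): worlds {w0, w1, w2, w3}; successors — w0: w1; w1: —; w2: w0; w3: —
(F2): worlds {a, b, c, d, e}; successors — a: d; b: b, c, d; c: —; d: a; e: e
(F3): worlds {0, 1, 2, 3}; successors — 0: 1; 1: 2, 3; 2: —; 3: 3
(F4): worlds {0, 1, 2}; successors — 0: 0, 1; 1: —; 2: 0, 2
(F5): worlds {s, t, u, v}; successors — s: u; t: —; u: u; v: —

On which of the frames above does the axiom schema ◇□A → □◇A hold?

(F5)

The schema corresponds to convergence: ∀x ∀y ∀z (Rxy ∧ Rxz → ∃w (Ryw ∧ Rzw)).
(F1): fails — Rw0w1 and Rw0w1 but w1 and w1 have no common successor.
(F2): fails — Rbc and Rbc but c and c have no common successor.
(F3): fails — R12 and R12 but 2 and 2 have no common successor.
(F4): fails — R00 and R01 but 0 and 1 have no common successor.
(F5): ✓.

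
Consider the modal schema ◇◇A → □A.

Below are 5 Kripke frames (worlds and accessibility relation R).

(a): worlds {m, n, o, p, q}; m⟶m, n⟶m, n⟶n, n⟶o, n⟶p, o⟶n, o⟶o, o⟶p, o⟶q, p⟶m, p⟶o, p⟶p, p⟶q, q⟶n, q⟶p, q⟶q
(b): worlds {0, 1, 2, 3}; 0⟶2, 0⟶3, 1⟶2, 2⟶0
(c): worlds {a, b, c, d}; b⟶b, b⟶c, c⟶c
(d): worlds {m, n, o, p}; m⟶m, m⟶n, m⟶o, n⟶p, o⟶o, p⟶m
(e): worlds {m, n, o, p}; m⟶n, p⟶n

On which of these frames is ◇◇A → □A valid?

(e)

The schema corresponds to a generalized confluence (Geach) condition: ∀x ∀y ∀z ((xR²y ∧ xRz) → ∃w (y = w ∧ z = w)).
(a): fails — nR²m, nRn but m ≠ n.
(b): fails — 0R²0, 0R2 but 0 ≠ 2.
(c): fails — bR²b, bRc but b ≠ c.
(d): fails — mR²m, mRn but m ≠ n.
(e): satisfies the condition.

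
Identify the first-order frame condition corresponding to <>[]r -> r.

symmetry

Equivalently (dual form): r → □◇r.
Suppose r→□◇r is valid. Take Rxy and set V(r)={x}. Then r at x, so □◇r at x, so ◇r at y, so some z with Ryz has r; z=x, i.e. Ryx.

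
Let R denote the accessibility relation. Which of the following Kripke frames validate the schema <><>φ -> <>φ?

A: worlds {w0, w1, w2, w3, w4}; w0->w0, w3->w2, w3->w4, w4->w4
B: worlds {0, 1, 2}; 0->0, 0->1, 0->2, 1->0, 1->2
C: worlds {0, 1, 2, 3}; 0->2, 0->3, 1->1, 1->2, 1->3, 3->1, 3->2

This is the axiom for transitivity; its first-order frame correspondent is forall x forall y forall z (Rxy & Ryz -> Rxz).
A: condition met.
B: fails — R10 and R01 but not R11.
C: fails — R31 and R13 but not R33.
Valid on: A.

A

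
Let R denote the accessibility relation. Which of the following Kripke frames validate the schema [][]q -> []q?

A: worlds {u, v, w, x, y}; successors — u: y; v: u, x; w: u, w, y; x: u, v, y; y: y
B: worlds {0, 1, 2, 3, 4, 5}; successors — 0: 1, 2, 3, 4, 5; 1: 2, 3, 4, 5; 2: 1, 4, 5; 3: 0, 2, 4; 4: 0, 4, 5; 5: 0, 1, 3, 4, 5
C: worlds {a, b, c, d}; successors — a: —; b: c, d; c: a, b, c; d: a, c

The schema corresponds to density: forall x forall y (Rxy -> exists z (Rxz & Rzy)).
A: fails — Rvx but no z with Rvz and Rzx.
B: holds.
C: fails — Rbd but no z with Rbz and Rzd.

B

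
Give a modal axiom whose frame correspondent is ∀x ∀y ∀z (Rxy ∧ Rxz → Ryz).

◇ψ → □◇ψ

A defining formula is ◇ψ → □◇ψ (the 5 axiom).
Suppose ◇ψ→□◇ψ is valid. Take Rxy, Rxz and set V(ψ)={y}. Then ◇ψ at x, so □◇ψ at x, so ◇ψ at z, so some w with Rzw has ψ; w=y, i.e. Rzy. By symmetry of the argument, Ryz.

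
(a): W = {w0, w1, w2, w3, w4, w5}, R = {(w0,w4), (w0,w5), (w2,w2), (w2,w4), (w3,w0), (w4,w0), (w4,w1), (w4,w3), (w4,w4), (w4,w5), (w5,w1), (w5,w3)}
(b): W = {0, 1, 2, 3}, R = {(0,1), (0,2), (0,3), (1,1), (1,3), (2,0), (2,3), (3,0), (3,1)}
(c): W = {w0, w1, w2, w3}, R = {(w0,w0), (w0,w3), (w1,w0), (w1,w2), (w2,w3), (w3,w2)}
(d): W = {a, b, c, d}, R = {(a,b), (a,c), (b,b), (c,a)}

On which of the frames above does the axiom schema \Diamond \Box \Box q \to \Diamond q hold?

(b), (c), (d)

This is the axiom for a generalized confluence (Geach) condition; its first-order frame correspondent is \forall x \forall y (xRy \to \exists w (y R^2 w \wedge xRw)).
(a): fails — w0Rw5 but no w with w5R²w and w0Rw.
(b): satisfies the condition.
(c): satisfies the condition.
(d): satisfies the condition.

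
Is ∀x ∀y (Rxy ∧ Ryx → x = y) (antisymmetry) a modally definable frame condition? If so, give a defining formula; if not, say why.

If a class were modally definable it would be closed under surjective bounded morphisms (Goldblatt–Thomason).
The 6-cycle (worlds w0,w1,w2,w3,w4,w5 with w0→w1→w2→w3→w4→w5→w0) is antisymmetric. Sending even-indexed worlds to • and odd-indexed worlds to ∘ is a surjective bounded morphism onto the two-world frame with •↔∘, which is not antisymmetric.
So no modal formula (or set of formulas) defines exactly the antisymmetric frames.

No — not modally definable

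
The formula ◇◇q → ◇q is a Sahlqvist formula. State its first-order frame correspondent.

Transitivity

This is a form of the 4 axiom.
It corresponds to transitivity: ∀x ∀y ∀z (Rxy ∧ Ryz → Rxz).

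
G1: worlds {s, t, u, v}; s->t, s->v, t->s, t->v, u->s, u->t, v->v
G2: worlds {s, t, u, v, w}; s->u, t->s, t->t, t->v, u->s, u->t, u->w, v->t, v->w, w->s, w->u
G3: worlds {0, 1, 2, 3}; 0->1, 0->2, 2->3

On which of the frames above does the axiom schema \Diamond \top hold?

G1, G2

This is the axiom for seriality; its first-order frame correspondent is \forall x \exists y Rxy.
G1: satisfies the condition.
G2: satisfies the condition.
G3: fails — world 1 has no successor.
Valid on: G1, G2.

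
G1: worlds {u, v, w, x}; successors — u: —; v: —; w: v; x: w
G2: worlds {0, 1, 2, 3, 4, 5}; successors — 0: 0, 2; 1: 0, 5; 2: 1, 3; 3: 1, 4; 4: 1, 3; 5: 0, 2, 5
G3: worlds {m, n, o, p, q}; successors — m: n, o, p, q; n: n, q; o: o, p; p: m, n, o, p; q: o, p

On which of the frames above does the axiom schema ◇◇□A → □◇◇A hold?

This is the axiom for a generalized confluence (Geach) condition; its first-order frame correspondent is ∀x ∀y ∀z ((xR²y ∧ xRz) → ∃w (yRw ∧ zR²w)).
G1: fails — xR²v, xRw but no t with vRt and wR²t.
G2: fails — 2R²4, 2R1 but no w with 4Rw and 1R²w.
G3: ✓.
Valid on: G3.

G3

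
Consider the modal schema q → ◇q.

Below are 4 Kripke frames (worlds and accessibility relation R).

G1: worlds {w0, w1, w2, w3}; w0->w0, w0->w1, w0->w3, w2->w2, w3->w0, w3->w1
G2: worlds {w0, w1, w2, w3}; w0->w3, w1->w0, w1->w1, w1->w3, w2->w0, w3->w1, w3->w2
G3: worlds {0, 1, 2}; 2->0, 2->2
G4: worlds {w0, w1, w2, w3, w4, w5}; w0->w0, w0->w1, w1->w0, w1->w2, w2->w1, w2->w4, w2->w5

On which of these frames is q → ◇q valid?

Frame correspondent (Sahlqvist): ∀x Rxx — i.e. reflexivity.
G1: fails — world w1 does not see itself.
G2: fails — world w0 does not see itself.
G3: fails — world 0 does not see itself.
G4: fails — world w1 does not see itself.
Valid on no frame.

none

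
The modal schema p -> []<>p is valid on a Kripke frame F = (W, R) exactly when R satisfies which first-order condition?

Symmetry

This schema is the B axiom.
Its frame correspondent is symmetry — forall x forall y (Rxy -> Ryx).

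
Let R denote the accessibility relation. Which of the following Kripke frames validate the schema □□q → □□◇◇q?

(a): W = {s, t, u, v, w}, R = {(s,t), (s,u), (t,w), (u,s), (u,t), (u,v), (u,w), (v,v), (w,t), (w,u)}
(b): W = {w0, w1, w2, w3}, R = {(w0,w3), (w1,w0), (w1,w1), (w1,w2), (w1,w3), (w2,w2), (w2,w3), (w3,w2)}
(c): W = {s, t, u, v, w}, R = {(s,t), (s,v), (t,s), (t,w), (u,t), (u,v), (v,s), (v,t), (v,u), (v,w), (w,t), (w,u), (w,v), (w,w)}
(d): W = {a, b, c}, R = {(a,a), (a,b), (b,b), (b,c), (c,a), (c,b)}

(a), (b), (c), (d)

This is the axiom for a generalized confluence (Geach) condition; its first-order frame correspondent is ∀x ∀z (xR²z → ∃w (xR²w ∧ zR²w)).
(a): ✓.
(b): ✓.
(c): ✓.
(d): ✓.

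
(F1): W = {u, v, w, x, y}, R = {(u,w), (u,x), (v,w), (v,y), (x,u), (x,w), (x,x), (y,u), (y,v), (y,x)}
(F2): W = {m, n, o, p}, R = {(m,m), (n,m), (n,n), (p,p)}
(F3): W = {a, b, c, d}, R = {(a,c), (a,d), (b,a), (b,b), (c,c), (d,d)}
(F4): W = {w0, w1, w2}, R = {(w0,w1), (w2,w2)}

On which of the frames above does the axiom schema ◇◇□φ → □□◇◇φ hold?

(F2), (F4)

The schema corresponds to a generalized confluence (Geach) condition: ∀x ∀y ∀z ((xR²y ∧ xR²z) → ∃w (yRw ∧ zR²w)).
(F1): fails — uR²u, uR²w but no t with uRt and wR²t.
(F2): holds.
(F3): fails — aR²c, aR²d but no w with cRw and dR²w.
(F4): holds.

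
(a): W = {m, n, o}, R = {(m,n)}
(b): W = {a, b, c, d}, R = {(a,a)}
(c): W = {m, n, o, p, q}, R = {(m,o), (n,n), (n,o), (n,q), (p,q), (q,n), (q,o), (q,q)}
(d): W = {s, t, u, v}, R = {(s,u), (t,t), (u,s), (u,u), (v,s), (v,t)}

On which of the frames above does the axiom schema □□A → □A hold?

(b)

Frame correspondent (Sahlqvist): ∀x ∀y (Rxy → ∃z (Rxz ∧ Rzy)) — i.e. density.
(a): fails — Rmn but no z with Rmz and Rzn.
(b): ✓.
(c): fails — Rmo but no z with Rmz and Rzo.
(d): fails — Rvs but no z with Rvz and Rzs.
Valid on: (b).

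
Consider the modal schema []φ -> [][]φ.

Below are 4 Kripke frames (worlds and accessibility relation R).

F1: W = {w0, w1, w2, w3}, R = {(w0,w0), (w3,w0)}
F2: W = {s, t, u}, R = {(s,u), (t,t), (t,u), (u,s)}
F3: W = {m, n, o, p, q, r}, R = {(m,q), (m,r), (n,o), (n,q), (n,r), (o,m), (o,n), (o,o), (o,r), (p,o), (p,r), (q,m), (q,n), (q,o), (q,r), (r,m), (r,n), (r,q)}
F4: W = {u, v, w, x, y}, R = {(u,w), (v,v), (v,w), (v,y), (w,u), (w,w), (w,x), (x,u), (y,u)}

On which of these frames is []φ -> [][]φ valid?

F1

This is the axiom for transitivity; its first-order frame correspondent is forall x forall y forall z (Rxy & Ryz -> Rxz).
F1: satisfies the condition.
F2: fails — Rsu and Rus but not Rss.
F3: fails — Rnr and Rrm but not Rnm.
F4: fails — Ruw and Rwu but not Ruu.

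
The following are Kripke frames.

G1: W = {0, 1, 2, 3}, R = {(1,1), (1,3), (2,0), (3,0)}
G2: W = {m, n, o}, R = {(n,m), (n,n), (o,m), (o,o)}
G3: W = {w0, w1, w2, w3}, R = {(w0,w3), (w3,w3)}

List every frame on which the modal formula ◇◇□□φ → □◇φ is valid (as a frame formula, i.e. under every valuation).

G3

This is the axiom for a generalized confluence (Geach) condition; its first-order frame correspondent is ∀x ∀y ∀z ((xR²y ∧ xRz) → ∃w (yR²w ∧ zRw)).
G1: fails — 1R²0, 1R1 but no w with 0R²w and 1Rw.
G2: fails — nR²m, nRm but no w with mR²w and mRw.
G3: satisfies the condition.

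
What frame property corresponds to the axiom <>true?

Seriality

◇⊤ holds at w iff w has a successor, so frame-validity of ◇⊤ is exactly seriality. Equivalently via □r → ◇r:
Suppose □r→◇r is valid. At any x set V(r)=W. Then □r at x, so ◇r at x, so x has a successor.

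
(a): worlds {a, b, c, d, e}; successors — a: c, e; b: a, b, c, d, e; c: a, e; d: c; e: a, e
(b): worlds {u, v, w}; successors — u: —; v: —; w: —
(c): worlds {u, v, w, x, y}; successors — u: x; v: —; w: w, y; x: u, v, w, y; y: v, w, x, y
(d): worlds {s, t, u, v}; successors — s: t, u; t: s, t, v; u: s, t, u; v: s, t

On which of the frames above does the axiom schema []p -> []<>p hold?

The schema corresponds to a generalized confluence (Geach) condition: forall x forall z (xRz -> exists w (xRw & zRw)).
(a): fails — dRc but no w with dRw and cRw.
(b): condition met.
(c): fails — uRx but no t with uRt and xRt.
(d): condition met.
Valid on: (b), (d).

(b), (d)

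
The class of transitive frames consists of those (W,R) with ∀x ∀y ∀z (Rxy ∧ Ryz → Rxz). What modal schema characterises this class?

A defining formula is □s → □□s (the 4 axiom).

□s → □□s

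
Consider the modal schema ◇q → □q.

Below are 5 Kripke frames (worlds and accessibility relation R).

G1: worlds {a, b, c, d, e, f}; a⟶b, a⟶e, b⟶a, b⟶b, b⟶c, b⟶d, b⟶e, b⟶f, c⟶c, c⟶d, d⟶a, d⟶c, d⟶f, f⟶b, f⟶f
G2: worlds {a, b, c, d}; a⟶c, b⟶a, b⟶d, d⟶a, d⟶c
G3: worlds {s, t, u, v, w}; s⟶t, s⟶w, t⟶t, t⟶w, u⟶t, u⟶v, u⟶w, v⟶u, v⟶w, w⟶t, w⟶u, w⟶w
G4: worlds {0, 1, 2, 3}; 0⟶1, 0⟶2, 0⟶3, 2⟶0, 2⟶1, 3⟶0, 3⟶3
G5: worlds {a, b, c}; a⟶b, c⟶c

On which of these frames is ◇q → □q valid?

G5

This is the axiom for partial functionality; its first-order frame correspondent is ∀x ∀y ∀z (Rxy ∧ Rxz → y = z).
G1: fails — a sees both b and e.
G2: fails — b sees both a and d.
G3: fails — s sees both t and w.
G4: fails — 0 sees both 1 and 2.
G5: holds.
Valid on: G5.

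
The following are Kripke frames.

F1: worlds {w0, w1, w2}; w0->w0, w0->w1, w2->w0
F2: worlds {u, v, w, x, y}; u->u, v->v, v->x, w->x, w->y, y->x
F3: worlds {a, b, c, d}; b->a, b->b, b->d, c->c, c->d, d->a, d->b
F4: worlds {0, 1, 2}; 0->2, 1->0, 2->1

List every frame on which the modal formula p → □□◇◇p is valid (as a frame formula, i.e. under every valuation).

Frame correspondent (Sahlqvist): ∀x ∀z (xR²z → ∃w (x = w ∧ zR²w)) — i.e. a generalized confluence (Geach) condition.
F1: fails — w0R²w1 but no w with w0=w and w1R²w.
F2: fails — vR²x but no t with v=t and xR²t.
F3: fails — bR²a but no w with b=w and aR²w.
F4: fails — 0R²1 but no w with 0=w and 1R²w.
Valid on no frame.

none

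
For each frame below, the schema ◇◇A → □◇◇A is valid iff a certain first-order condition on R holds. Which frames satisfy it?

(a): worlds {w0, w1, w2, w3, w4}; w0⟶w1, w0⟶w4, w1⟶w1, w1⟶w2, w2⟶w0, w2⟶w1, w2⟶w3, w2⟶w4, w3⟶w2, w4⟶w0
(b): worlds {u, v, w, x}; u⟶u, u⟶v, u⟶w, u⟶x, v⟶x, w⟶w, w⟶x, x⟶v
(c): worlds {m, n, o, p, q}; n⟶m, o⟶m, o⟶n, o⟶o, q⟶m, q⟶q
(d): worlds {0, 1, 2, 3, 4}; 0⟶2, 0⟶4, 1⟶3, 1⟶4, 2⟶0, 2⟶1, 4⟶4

none

This is the axiom for a generalized confluence (Geach) condition; its first-order frame correspondent is ∀x ∀y ∀z ((xR²y ∧ xRz) → ∃w (y = w ∧ zR²w)).
(a): fails — w0R²w0, w0Rw4 but no w with w0=w and w4R²w.
(b): fails — uR²u, uRv but no t with u=t and vR²t.
(c): fails — oR²m, oRm but no w with m=w and mR²w.
(d): fails — 0R²0, 0R2 but no w with 0=w and 2R²w.
Valid on no frame.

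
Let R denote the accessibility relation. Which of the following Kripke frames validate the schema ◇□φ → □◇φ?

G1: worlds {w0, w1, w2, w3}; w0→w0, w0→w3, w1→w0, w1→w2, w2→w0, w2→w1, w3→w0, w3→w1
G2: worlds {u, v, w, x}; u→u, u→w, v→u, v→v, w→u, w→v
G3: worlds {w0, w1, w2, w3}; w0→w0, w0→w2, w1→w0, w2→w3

Frame correspondent (Sahlqvist): ∀x ∀y ∀z (Rxy ∧ Rxz → ∃w (Ryw ∧ Rzw)) — i.e. convergence.
G1: ✓.
G2: ✓.
G3: fails — Rw0w2 and Rw0w0 but w2 and w0 have no common successor.

G1, G2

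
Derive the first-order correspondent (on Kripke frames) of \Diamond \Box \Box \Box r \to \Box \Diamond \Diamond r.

\forall x \forall y \forall z ((xRy \wedge xRz) \to \exists w (y R^3 w \wedge z R^2 w))

This is a Sahlqvist (Geach-type) schema ◇^1□^3r → □^1◇^2r.
Minimal-valuation argument: fix x; take any y with xR^1y and any z with xR^1z. Set V(r) to the set of worlds R-reachable from y in exactly 3 steps. Then □^3r holds at y, so the antecedent holds at x; validity forces ◇^2r at z, giving a w with zR^2w and yR^3w.
First-order correspondent: \forall x \forall y \forall z ((xRy \wedge xRz) \to \exists w (y R^3 w \wedge z R^2 w)).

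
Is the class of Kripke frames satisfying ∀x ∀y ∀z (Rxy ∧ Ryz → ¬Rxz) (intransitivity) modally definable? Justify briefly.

No

If a class were modally definable it would be closed under surjective bounded morphisms (Goldblatt–Thomason).
The 5-cycle (worlds w0,w1,w2,w3,w4 with w0→w1→w2→w3→w4→w0) is intransitive. Mapping every world to a single reflexive point • is a surjective bounded morphism; the reflexive point is not intransitive (R••∧R•• but R••).
Hence intransitivity is not modally definable.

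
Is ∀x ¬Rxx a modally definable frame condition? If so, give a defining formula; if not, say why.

Any modally definable frame class is closed under surjective bounded morphisms.
The 2-cycle (worlds a,b with a→b→a) is irreflexive, and the map sending every world to a single reflexive point • is a surjective bounded morphism (forth: every edge maps to (•,•); back: every world has a successor). So any modal formula valid on the 2-cycle is also valid on the reflexive point, which is not irreflexive.
So the class is not modally definable.

Not definable by any modal formula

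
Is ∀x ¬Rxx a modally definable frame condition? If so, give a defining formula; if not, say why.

Not modally definable

Modal frame validity is preserved under surjective bounded morphisms.
The 2-cycle (worlds w0,w1 with w0→w1→w0) is irreflexive, and the map sending every world to a single reflexive point • is a surjective bounded morphism (forth: every edge maps to (•,•); back: every world has a successor). So any modal formula valid on the 2-cycle is also valid on the reflexive point, which is not irreflexive.
So no modal formula (or set of formulas) defines exactly the irreflexive frames.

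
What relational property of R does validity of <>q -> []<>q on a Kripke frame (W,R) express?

Suppose ◇q→□◇q is valid. Take Rxy, Rxz and set V(q)={y}. Then ◇q at x, so □◇q at x, so ◇q at z, so some w with Rzw has q; w=y, i.e. Rzy. By symmetry of the argument, Ryz.
Conversely, on a frame with the Euclidean property the schema holds at every world under every valuation.
So the correspondent is the Euclidean property.

the Euclidean property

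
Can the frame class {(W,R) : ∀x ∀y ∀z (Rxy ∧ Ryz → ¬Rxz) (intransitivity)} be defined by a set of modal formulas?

Modal frame validity is preserved under surjective bounded morphisms.
The 3-cycle (worlds a,b,c with a→b→c→a) is intransitive. Mapping every world to a single reflexive point • is a surjective bounded morphism; the reflexive point is not intransitive (R••∧R•• but R••).
Hence intransitivity is not modally definable.

No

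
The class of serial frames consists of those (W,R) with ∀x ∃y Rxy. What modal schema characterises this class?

□r → ◇r

This is seriality; the standard corresponding axiom is D: □r → ◇r.
Suppose □r→◇r is valid. At any x set V(r)=W. Then □r at x, so ◇r at x, so x has a successor.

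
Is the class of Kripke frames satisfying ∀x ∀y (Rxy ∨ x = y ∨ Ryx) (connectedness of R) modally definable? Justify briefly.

Modal frame validity is preserved under disjoint unions.
Take 4 disjoint single-world reflexive frames: each is trivially connected, but their disjoint union has 4 worlds with no edge between distinct components, so it is not connected.
So no modal formula (or set of formulas) defines exactly the connected frames.

Not definable by any modal formula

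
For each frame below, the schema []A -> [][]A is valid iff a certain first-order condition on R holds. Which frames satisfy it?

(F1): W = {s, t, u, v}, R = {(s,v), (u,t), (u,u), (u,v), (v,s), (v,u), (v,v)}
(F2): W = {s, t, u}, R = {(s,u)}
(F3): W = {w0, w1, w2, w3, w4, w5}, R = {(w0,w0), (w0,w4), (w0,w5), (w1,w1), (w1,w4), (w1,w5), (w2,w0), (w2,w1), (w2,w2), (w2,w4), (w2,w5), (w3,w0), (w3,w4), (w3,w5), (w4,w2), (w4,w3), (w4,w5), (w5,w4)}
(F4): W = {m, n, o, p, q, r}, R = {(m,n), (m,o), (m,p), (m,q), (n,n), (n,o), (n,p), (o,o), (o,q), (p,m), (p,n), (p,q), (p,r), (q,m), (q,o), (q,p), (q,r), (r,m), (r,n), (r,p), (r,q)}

(F2)

Frame correspondent (Sahlqvist): forall x forall y forall z (Rxy & Ryz -> Rxz) — i.e. transitivity.
(F1): fails — Ruv and Rvs but not Rus.
(F2): satisfies the condition.
(F3): fails — Rw0w4 and Rw4w2 but not Rw0w2.
(F4): fails — Rpm and Rmp but not Rpp.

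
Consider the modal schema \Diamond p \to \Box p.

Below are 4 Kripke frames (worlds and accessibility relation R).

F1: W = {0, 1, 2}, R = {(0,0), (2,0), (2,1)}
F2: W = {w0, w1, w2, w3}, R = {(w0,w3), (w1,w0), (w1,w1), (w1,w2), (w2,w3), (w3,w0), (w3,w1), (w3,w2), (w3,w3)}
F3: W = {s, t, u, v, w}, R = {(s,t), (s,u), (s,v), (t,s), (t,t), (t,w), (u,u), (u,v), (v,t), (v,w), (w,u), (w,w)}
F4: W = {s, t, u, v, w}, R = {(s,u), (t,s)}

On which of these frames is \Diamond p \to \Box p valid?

This is the axiom for partial functionality; its first-order frame correspondent is \forall x \forall y \forall z (Rxy \wedge Rxz \to y = z).
F1: fails — 2 sees both 0 and 1.
F2: fails — w1 sees both w0 and w1.
F3: fails — s sees both t and u.
F4: holds.
Valid on: F4.

F4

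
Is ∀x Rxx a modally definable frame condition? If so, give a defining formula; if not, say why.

This is a Sahlqvist condition; the T axiom □p → p defines it.

Definable; □p → p defines it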